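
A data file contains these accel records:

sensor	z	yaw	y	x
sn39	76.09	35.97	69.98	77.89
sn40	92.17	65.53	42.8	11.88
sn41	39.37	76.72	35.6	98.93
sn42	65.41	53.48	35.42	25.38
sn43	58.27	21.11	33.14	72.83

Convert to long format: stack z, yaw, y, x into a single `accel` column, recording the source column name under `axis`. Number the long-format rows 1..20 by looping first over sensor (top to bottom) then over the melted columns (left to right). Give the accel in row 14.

53.48

20 rows total (5 × 4). Row 14: index ⌊(14-1)/4⌋ = 3 into sensor → sn42; (14-1) mod 4 = 1 into the melted columns → yaw.
So row 14 is (sn42, yaw, 53.48); accel = 53.48.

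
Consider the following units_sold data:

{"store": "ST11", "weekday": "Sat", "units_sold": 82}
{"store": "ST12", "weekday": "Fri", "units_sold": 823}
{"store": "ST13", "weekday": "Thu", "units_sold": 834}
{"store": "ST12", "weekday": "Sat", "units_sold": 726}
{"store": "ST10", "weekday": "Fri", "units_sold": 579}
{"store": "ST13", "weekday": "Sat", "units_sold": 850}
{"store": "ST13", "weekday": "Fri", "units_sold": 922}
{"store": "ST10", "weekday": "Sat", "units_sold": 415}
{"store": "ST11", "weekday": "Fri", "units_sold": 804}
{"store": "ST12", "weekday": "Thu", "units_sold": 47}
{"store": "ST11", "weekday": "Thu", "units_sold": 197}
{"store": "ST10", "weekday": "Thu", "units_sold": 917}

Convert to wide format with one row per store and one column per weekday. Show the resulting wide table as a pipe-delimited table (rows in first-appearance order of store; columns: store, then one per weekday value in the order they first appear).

| store | Sat | Fri | Thu |
| ST11 | 82 | 804 | 197 |
| ST12 | 726 | 823 | 47 |
| ST13 | 850 | 922 | 834 |
| ST10 | 415 | 579 | 917 |

Columns: store plus the 3 distinct weekday values (Sat, Fri, Thu).
For example, row ST11 column Sat takes units_sold=82 from the long row (ST11, Sat).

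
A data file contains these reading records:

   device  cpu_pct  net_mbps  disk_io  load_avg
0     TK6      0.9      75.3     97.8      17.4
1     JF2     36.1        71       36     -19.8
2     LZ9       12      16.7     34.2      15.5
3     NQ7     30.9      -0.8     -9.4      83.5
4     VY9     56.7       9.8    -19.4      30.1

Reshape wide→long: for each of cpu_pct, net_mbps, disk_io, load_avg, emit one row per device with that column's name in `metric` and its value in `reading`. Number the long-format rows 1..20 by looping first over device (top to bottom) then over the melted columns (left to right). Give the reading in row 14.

20 rows total (5 × 4). Row 14: index ⌊(14-1)/4⌋ = 3 into device → NQ7; (14-1) mod 4 = 1 into the melted columns → net_mbps.
So row 14 is (NQ7, net_mbps, -0.8); reading = -0.8.

-0.8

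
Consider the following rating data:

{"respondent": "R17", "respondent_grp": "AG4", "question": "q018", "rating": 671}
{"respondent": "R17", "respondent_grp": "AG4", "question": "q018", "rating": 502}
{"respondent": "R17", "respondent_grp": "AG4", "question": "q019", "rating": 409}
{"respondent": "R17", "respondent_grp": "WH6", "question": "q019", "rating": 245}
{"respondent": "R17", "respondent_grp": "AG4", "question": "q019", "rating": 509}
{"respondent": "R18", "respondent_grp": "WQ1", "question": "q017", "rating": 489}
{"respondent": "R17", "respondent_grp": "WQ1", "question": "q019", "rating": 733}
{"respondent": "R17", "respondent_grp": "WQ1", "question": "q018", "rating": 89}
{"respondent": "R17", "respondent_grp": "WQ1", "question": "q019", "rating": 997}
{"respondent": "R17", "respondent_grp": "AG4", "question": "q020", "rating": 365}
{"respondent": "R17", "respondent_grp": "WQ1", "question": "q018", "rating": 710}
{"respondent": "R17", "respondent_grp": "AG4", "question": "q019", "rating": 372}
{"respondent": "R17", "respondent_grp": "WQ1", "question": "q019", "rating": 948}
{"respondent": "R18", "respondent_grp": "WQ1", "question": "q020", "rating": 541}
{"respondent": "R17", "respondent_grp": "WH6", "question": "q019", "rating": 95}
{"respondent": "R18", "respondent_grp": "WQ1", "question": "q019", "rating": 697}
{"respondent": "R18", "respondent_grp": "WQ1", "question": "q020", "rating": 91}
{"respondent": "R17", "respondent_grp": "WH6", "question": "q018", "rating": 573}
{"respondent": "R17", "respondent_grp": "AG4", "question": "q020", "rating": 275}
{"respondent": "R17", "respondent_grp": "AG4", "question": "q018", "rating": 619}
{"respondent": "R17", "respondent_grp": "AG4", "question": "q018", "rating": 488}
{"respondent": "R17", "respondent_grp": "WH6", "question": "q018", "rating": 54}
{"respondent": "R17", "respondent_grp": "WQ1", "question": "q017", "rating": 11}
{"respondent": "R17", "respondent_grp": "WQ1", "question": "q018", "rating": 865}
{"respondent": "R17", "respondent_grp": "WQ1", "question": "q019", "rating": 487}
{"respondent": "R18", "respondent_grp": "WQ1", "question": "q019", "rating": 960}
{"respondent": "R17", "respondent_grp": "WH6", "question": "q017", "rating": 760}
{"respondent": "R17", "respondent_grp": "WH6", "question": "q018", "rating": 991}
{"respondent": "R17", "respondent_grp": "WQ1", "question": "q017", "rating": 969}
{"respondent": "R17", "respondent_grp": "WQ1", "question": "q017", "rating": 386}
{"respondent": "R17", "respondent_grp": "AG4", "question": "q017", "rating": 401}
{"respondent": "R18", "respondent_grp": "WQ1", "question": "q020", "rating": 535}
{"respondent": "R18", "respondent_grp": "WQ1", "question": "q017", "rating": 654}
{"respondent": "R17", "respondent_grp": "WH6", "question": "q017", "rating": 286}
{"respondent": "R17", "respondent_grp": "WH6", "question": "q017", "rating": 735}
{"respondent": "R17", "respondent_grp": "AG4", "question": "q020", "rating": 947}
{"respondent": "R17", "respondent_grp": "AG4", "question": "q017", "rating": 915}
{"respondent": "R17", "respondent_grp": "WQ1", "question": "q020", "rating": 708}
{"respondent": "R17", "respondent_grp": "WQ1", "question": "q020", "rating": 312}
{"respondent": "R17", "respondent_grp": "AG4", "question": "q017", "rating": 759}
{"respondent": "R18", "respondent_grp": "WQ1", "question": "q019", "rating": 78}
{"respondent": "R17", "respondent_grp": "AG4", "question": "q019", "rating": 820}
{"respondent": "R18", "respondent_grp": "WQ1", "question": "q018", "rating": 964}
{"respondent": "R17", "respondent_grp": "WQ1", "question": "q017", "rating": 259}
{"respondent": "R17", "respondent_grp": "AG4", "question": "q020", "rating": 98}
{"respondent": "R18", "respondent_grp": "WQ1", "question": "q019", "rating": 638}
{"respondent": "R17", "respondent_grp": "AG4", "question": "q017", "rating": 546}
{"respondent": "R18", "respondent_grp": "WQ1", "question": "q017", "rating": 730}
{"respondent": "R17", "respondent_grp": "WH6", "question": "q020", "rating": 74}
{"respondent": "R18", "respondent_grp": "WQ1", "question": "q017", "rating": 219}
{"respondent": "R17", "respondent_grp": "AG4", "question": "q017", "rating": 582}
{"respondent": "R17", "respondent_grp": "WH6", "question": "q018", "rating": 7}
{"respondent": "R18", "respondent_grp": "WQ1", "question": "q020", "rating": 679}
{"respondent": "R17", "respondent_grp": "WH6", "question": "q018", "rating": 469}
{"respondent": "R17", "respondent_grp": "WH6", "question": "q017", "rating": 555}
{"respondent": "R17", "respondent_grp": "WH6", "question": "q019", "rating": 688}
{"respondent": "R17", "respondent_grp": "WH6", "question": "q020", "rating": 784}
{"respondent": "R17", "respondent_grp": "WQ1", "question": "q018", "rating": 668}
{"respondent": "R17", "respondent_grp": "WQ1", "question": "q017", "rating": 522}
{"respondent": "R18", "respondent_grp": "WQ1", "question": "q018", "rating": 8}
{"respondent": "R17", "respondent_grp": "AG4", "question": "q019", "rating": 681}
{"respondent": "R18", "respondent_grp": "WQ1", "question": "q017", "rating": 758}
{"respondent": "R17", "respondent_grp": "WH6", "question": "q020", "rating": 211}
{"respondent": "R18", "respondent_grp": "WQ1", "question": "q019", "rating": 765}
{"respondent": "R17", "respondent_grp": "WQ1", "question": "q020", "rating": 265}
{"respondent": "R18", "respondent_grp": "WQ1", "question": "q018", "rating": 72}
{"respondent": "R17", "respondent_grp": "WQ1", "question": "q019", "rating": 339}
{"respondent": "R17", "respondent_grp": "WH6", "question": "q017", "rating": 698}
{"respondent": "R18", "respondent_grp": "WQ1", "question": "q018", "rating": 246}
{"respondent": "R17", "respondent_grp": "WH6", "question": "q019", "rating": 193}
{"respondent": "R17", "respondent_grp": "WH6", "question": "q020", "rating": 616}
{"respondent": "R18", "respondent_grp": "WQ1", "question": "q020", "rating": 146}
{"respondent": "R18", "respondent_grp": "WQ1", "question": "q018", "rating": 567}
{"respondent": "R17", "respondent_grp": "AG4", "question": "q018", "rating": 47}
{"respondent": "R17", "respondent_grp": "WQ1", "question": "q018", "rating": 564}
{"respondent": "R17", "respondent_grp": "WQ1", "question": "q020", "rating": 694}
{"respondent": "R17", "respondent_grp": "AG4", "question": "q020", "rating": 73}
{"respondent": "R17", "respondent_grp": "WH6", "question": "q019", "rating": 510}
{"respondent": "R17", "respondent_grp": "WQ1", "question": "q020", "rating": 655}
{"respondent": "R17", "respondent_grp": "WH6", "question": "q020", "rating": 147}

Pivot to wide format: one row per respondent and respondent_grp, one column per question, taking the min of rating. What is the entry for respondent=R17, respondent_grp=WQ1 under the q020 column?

265

Rows with respondent=R17, respondent_grp=WQ1 and question=q020: rating values are 708, 312, 265, 694, 655.
min(708, 312, 265, 694, 655) = 265.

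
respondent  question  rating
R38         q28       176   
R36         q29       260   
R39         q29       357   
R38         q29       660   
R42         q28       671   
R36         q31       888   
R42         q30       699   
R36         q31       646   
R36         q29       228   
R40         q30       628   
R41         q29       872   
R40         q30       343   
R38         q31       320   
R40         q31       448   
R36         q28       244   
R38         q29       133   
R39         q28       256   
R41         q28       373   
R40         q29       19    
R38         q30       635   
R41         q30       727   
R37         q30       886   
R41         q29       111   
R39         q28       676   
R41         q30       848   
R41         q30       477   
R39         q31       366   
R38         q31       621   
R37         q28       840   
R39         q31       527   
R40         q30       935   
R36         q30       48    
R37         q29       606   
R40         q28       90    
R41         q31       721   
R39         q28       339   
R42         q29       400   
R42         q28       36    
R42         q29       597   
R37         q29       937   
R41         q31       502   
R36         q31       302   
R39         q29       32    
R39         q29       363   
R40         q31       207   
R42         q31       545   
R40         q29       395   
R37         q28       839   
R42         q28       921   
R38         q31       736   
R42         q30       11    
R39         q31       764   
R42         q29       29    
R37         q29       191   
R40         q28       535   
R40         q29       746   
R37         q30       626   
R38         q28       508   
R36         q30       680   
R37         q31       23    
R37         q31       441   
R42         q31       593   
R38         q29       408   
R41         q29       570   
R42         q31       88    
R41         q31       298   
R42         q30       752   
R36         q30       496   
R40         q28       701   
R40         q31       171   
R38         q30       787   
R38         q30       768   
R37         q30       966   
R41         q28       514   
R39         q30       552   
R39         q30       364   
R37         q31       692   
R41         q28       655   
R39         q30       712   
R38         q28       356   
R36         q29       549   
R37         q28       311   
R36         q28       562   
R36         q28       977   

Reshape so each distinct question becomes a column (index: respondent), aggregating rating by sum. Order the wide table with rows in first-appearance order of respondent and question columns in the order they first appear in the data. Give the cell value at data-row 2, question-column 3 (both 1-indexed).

1836

With rows in first-appearance order of respondent, row 2 is respondent=R36. question columns in first-appearance order: q28, q29, q31, q30; column 3 is q31.
Long rows with respondent=R36, question=q31: 888 + 646 + 302 = 1836.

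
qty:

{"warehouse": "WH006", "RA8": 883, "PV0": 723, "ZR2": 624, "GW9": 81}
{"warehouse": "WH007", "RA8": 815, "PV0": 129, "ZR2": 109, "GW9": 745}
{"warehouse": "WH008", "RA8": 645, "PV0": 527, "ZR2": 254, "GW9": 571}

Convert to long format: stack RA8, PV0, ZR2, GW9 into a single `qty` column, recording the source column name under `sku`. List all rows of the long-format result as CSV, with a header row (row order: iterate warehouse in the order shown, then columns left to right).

warehouse,sku,qty
WH006,RA8,883
WH006,PV0,723
WH006,ZR2,624
WH006,GW9,81
WH007,RA8,815
WH007,PV0,129
WH007,ZR2,109
WH007,GW9,745
WH008,RA8,645
WH008,PV0,527
WH008,ZR2,254
WH008,GW9,571

Each (warehouse, column) pair becomes one row: 3 × 4 = 12 rows.
For example, (WH006, RA8) → qty=883.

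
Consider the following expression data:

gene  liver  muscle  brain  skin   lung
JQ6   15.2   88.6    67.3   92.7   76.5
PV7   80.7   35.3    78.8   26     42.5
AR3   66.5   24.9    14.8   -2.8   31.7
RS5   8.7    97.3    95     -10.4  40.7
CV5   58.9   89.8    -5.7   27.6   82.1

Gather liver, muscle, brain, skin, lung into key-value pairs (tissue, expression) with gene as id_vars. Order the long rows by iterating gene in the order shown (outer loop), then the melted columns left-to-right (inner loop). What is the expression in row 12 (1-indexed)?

25 rows total (5 × 5). Row 12: index ⌊(12-1)/5⌋ = 2 into gene → AR3; (12-1) mod 5 = 1 into the melted columns → muscle.
So row 12 is (AR3, muscle, 24.9); expression = 24.9.

24.9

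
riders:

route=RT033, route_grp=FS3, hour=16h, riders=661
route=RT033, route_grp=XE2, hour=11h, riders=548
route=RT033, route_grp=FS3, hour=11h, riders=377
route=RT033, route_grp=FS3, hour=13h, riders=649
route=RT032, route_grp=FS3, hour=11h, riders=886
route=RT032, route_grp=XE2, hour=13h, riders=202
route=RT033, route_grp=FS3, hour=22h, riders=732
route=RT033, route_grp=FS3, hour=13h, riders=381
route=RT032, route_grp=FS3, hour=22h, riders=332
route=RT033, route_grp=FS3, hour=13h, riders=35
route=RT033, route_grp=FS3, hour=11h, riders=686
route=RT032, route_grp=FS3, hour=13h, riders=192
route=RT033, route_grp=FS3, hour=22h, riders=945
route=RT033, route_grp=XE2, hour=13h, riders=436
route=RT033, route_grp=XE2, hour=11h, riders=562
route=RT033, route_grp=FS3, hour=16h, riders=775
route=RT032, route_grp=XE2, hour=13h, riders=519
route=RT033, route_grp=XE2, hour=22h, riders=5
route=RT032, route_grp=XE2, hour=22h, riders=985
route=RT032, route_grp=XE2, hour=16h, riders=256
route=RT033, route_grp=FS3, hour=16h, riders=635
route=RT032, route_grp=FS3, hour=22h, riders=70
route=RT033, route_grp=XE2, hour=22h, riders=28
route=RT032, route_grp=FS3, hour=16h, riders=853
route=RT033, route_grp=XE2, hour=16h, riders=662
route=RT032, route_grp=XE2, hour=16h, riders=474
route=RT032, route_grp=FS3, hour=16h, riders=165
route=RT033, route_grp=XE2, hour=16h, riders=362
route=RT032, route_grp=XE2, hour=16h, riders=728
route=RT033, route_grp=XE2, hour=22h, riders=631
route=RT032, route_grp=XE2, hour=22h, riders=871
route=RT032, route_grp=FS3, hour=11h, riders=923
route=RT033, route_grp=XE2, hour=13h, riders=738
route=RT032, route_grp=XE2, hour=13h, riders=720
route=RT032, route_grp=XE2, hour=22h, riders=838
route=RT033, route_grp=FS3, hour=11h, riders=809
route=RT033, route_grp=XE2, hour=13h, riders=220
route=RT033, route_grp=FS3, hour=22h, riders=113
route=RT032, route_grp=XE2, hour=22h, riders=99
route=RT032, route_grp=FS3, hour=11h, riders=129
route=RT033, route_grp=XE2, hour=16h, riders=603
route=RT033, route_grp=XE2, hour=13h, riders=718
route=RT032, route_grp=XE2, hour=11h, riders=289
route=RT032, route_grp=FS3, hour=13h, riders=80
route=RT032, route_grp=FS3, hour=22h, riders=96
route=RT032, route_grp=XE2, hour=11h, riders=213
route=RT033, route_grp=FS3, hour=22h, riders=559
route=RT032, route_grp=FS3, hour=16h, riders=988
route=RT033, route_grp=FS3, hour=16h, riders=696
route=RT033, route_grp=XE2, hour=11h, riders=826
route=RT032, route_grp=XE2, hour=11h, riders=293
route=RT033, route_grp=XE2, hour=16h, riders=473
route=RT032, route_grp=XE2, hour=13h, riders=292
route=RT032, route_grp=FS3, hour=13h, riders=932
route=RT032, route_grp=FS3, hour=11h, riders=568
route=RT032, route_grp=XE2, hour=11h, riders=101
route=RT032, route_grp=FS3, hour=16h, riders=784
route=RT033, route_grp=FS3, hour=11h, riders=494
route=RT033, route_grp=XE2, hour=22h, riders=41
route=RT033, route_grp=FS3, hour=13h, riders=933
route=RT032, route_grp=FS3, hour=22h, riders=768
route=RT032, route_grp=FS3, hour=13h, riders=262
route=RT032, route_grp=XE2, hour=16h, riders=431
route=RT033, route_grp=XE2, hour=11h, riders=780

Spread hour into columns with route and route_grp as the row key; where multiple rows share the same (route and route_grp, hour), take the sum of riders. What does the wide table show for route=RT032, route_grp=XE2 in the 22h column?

Rows with route=RT032, route_grp=XE2 and hour=22h: riders values are 985, 871, 838, 99.
985 + 871 + 838 + 99 = 2793.

2793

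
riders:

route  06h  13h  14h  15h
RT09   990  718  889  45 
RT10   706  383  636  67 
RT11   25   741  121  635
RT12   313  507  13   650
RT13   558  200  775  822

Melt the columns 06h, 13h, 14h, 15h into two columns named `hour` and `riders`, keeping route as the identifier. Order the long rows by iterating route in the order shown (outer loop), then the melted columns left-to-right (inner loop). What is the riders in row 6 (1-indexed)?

383

20 rows total (5 × 4). Row 6: index ⌊(6-1)/4⌋ = 1 into route → RT10; (6-1) mod 4 = 1 into the melted columns → 13h.
So row 6 is (RT10, 13h, 383); riders = 383.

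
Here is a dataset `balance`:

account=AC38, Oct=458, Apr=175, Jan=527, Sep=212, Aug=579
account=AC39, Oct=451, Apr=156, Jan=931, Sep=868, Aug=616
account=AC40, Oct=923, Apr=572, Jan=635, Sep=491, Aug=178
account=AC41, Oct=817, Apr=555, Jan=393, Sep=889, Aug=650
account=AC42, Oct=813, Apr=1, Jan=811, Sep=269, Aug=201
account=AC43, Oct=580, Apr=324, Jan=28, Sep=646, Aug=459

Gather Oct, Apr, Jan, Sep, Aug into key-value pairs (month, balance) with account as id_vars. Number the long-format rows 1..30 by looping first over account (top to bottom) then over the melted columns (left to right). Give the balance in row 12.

572

30 rows total (6 × 5). Row 12: index ⌊(12-1)/5⌋ = 2 into account → AC40; (12-1) mod 5 = 1 into the melted columns → Apr.
So row 12 is (AC40, Apr, 572); balance = 572.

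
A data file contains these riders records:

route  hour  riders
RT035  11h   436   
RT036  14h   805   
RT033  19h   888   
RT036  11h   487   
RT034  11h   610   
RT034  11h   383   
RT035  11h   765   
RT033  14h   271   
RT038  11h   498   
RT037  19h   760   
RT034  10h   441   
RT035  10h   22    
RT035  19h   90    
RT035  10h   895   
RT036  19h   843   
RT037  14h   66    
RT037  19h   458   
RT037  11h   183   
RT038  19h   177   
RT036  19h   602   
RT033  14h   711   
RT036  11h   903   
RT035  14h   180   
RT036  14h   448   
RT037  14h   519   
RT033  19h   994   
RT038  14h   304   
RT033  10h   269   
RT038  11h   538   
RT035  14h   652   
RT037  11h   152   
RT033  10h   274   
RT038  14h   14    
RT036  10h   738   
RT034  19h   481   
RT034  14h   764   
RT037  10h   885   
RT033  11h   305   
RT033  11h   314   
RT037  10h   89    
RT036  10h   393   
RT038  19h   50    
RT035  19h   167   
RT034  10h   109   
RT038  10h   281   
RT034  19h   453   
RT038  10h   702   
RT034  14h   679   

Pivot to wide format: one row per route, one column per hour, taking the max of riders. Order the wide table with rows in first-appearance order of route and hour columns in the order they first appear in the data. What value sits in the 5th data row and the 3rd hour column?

177

With rows in first-appearance order of route, row 5 is route=RT038. hour columns in first-appearance order: 11h, 14h, 19h, 10h; column 3 is 19h.
Long rows with route=RT038, hour=19h: max(177, 50) = 177.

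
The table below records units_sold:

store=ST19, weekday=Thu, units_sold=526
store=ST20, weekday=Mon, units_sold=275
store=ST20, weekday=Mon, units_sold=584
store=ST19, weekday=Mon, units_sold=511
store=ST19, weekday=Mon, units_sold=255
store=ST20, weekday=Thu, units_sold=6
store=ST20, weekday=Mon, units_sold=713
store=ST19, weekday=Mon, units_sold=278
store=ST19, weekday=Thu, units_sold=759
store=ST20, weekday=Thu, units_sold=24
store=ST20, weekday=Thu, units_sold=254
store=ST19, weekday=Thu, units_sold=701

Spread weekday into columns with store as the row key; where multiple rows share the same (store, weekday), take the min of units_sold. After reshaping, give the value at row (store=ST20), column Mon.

275

Rows with store=ST20 and weekday=Mon: units_sold values are 275, 584, 713.
min(275, 584, 713) = 275.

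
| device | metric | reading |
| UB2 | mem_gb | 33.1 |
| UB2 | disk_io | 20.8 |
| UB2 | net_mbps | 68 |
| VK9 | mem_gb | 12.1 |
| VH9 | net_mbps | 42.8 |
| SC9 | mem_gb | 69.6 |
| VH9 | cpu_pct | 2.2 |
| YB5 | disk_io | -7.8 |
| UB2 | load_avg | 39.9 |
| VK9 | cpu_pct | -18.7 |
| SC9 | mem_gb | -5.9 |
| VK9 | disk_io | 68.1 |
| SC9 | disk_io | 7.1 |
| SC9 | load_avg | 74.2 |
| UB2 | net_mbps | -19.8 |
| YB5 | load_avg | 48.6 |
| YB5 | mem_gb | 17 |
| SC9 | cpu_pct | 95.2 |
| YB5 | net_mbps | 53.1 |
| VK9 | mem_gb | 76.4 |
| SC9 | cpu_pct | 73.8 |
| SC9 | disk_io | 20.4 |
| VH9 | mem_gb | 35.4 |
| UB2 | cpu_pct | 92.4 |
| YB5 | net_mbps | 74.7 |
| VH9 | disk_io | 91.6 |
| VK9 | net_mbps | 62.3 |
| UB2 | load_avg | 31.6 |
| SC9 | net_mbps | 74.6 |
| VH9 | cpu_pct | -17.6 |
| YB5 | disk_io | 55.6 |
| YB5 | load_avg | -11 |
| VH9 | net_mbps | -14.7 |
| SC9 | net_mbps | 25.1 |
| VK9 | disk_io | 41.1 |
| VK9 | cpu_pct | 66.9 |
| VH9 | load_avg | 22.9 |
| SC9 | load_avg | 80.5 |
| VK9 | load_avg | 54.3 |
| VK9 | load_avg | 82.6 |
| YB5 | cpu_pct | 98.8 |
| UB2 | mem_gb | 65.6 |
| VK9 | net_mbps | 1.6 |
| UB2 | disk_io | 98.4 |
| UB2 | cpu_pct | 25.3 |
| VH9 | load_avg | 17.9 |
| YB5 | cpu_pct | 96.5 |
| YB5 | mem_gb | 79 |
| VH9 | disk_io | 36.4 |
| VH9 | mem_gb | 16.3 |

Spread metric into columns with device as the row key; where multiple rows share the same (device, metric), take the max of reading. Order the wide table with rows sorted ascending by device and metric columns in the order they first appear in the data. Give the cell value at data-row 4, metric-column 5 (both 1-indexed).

With rows sorted ascending by device, row 4 is device=VK9. metric columns in first-appearance order: mem_gb, disk_io, net_mbps, cpu_pct, load_avg; column 5 is load_avg.
Long rows with device=VK9, metric=load_avg: max(54.3, 82.6) = 82.6.

82.6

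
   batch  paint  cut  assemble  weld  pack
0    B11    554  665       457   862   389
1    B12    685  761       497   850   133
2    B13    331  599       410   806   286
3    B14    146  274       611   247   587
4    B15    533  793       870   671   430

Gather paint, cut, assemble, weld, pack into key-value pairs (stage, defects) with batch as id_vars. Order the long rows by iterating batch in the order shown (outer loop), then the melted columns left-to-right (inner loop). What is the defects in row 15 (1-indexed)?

286

25 rows total (5 × 5). Row 15: index ⌊(15-1)/5⌋ = 2 into batch → B13; (15-1) mod 5 = 4 into the melted columns → pack.
So row 15 is (B13, pack, 286); defects = 286.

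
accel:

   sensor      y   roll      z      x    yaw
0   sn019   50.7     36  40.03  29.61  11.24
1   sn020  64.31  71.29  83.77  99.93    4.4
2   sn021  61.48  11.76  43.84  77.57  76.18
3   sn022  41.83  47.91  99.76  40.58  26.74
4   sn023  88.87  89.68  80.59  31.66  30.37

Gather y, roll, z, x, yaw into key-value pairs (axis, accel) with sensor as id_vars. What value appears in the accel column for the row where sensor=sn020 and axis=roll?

Unpivoting turns each (sensor, wide-column) pair into one long row.
The wide cell at row sn020, column roll holds 71.29, so the long row (sn020, roll) has accel=71.29.

71.29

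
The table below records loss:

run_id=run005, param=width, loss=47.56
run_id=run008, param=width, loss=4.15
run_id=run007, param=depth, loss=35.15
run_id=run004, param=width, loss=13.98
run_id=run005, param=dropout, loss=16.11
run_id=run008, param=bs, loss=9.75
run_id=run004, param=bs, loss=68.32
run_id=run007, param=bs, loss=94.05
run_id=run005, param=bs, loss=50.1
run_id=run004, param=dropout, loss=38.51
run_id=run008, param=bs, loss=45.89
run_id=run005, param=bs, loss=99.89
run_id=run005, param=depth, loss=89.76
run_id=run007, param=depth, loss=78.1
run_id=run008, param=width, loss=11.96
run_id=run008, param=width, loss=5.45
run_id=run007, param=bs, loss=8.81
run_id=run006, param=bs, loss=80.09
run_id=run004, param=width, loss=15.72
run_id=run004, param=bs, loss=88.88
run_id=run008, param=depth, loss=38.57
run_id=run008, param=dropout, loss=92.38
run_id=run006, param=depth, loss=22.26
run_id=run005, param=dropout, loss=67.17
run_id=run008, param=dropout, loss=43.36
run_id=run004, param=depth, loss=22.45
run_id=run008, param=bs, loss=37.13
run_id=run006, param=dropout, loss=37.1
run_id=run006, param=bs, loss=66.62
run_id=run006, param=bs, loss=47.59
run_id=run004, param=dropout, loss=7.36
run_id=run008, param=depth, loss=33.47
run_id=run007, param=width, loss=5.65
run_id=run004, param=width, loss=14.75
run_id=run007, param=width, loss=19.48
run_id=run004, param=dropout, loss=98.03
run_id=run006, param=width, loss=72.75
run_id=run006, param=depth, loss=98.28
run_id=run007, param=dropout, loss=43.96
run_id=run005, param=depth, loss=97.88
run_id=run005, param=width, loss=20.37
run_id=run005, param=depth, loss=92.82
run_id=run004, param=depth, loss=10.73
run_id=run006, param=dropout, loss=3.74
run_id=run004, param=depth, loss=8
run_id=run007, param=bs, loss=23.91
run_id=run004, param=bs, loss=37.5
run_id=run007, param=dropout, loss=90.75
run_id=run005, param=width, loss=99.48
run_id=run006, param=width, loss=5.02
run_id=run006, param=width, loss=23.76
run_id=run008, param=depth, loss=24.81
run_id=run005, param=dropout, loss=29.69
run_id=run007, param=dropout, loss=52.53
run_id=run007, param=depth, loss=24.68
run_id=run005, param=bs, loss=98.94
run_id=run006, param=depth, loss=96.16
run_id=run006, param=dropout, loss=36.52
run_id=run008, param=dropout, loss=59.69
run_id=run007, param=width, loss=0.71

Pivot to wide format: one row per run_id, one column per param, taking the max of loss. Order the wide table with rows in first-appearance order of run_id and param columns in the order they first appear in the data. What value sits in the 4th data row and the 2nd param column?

With rows in first-appearance order of run_id, row 4 is run_id=run004. param columns in first-appearance order: width, depth, dropout, bs; column 2 is depth.
Long rows with run_id=run004, param=depth: max(22.45, 10.73, 8) = 22.45.

22.45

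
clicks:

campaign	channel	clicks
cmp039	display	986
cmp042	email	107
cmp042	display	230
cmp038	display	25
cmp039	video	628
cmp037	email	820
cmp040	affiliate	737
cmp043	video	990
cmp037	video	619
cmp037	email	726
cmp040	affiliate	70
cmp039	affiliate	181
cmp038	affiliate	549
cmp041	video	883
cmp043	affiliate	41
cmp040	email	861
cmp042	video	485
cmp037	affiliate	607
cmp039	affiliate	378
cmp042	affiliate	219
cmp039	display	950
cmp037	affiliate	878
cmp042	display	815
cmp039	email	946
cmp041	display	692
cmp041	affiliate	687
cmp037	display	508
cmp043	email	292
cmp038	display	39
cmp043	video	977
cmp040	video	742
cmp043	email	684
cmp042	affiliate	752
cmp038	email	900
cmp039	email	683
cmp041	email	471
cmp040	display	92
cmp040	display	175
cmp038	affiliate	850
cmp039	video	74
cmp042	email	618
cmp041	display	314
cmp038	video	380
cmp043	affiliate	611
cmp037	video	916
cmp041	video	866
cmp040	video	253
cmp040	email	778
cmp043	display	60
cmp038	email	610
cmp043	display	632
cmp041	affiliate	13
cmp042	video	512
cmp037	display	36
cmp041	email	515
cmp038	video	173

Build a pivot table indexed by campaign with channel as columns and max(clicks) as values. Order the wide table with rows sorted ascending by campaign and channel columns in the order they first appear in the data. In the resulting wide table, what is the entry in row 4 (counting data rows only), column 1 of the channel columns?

175

With rows sorted ascending by campaign, row 4 is campaign=cmp040. channel columns in first-appearance order: display, email, video, affiliate; column 1 is display.
Long rows with campaign=cmp040, channel=display: max(92, 175) = 175.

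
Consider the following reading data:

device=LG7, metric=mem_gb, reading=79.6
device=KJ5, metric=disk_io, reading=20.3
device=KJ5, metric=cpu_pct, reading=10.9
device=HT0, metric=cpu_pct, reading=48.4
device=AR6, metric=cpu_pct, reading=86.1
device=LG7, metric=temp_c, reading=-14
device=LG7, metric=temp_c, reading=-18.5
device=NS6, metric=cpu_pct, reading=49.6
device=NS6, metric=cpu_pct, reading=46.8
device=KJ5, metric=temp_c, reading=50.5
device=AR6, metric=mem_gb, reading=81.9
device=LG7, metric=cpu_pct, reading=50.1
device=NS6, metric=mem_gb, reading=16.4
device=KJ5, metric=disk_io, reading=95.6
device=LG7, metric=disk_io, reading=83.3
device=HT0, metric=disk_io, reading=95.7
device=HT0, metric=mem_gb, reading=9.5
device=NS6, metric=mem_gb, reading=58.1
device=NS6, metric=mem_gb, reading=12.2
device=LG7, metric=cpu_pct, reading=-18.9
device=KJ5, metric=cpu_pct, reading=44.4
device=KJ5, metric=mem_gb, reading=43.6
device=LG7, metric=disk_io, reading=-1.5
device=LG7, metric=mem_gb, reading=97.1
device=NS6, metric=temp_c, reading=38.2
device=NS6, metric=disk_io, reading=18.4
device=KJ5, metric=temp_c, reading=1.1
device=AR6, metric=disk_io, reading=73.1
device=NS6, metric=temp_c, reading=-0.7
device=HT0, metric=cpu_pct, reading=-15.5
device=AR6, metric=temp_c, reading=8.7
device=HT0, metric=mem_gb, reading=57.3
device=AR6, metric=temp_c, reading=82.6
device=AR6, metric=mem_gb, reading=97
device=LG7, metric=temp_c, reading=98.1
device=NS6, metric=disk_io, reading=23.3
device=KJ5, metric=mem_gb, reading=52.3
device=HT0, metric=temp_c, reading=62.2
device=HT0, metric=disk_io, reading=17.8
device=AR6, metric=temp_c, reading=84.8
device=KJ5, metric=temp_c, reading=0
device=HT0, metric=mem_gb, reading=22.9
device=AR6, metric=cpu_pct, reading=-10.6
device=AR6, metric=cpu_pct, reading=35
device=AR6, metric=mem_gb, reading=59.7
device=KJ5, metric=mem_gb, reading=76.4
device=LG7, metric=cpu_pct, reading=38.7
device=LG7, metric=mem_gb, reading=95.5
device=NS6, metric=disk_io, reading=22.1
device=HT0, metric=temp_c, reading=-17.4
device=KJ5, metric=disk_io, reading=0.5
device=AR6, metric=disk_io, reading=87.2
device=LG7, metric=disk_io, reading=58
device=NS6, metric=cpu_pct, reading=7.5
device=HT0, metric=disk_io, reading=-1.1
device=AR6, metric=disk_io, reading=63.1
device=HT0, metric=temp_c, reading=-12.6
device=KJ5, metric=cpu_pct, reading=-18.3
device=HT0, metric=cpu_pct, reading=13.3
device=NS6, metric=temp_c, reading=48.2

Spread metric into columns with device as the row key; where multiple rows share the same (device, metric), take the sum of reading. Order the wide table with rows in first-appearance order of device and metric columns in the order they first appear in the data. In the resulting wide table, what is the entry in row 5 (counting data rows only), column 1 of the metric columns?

86.7

With rows in first-appearance order of device, row 5 is device=NS6. metric columns in first-appearance order: mem_gb, disk_io, cpu_pct, temp_c; column 1 is mem_gb.
Long rows with device=NS6, metric=mem_gb: 16.4 + 58.1 + 12.2 = 86.7.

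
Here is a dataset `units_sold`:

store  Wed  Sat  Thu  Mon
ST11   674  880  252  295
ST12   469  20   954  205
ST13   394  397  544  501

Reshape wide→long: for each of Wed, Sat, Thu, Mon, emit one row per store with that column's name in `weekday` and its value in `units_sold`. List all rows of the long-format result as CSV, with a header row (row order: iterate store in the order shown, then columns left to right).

Each (store, column) pair becomes one row: 3 × 4 = 12 rows.
For example, (ST11, Wed) → units_sold=674.

store,weekday,units_sold
ST11,Wed,674
ST11,Sat,880
ST11,Thu,252
ST11,Mon,295
ST12,Wed,469
ST12,Sat,20
ST12,Thu,954
ST12,Mon,205
ST13,Wed,394
ST13,Sat,397
ST13,Thu,544
ST13,Mon,501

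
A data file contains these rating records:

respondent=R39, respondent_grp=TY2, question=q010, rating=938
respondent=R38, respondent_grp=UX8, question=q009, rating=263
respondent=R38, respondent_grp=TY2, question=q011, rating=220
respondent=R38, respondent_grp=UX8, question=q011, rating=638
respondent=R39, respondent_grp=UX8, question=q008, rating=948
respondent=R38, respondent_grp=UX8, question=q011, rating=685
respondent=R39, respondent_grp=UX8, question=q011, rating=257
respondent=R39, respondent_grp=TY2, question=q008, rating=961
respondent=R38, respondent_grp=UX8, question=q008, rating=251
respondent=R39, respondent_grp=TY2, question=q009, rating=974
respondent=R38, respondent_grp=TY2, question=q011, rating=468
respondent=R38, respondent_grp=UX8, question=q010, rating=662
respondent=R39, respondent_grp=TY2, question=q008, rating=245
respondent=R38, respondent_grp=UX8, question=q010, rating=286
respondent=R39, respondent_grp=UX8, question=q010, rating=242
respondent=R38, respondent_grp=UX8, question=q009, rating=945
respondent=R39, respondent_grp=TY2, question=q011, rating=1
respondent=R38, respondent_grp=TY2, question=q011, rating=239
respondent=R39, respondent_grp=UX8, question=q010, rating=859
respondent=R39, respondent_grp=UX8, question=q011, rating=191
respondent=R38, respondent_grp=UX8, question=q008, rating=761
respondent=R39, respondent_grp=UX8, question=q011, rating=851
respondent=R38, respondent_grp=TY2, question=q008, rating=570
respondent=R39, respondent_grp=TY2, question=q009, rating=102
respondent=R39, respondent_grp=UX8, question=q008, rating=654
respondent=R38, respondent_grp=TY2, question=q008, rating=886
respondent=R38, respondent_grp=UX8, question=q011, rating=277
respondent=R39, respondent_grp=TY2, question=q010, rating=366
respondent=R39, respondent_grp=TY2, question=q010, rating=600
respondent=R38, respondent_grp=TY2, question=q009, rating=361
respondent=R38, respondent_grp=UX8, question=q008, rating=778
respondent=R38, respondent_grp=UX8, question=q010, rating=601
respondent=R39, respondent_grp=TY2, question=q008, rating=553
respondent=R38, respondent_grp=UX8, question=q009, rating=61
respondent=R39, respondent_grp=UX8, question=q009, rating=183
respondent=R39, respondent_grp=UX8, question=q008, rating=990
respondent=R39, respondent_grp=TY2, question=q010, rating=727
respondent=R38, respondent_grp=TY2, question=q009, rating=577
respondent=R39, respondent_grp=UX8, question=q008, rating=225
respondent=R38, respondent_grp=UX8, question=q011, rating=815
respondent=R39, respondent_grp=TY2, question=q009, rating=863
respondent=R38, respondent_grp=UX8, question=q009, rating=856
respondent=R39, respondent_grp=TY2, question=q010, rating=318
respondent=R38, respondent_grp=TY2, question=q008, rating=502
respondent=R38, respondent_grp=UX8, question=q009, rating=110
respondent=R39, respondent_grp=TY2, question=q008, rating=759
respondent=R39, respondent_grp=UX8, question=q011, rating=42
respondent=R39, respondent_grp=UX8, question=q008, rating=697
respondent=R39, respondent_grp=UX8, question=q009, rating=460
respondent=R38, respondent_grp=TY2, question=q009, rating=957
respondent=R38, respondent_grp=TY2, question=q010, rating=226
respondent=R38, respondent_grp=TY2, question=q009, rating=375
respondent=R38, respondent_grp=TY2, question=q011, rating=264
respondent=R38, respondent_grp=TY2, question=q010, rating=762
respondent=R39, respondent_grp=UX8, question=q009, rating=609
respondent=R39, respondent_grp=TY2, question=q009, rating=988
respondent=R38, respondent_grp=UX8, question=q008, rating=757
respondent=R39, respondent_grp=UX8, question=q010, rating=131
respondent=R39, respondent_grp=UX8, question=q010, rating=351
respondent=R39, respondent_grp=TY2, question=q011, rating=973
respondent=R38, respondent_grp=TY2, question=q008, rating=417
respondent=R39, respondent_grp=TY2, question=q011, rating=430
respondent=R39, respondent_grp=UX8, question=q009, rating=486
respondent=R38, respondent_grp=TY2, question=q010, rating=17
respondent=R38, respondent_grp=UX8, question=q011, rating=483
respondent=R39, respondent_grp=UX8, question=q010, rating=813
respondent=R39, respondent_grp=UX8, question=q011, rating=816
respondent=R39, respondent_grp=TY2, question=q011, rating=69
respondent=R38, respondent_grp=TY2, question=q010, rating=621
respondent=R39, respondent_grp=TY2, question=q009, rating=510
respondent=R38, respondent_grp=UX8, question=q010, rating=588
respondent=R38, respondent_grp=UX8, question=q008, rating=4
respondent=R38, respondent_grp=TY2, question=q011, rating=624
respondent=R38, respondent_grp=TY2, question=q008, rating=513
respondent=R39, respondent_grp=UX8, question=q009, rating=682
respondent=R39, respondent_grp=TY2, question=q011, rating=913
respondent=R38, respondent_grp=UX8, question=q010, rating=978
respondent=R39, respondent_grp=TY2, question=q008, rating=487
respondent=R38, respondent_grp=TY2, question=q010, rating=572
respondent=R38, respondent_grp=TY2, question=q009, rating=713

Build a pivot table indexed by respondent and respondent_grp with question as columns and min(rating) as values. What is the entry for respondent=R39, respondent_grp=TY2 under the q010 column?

318

Rows with respondent=R39, respondent_grp=TY2 and question=q010: rating values are 938, 366, 600, 727, 318.
min(938, 366, 600, 727, 318) = 318.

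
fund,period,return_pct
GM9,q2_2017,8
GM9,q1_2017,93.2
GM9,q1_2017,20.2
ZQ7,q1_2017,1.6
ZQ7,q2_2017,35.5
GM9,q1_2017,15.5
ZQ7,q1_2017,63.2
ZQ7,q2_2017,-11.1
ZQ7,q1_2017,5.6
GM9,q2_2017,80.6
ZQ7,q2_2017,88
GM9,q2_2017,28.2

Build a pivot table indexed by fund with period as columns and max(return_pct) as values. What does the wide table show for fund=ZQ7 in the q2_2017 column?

88

Rows with fund=ZQ7 and period=q2_2017: return_pct values are 35.5, -11.1, 88.
max(35.5, -11.1, 88) = 88.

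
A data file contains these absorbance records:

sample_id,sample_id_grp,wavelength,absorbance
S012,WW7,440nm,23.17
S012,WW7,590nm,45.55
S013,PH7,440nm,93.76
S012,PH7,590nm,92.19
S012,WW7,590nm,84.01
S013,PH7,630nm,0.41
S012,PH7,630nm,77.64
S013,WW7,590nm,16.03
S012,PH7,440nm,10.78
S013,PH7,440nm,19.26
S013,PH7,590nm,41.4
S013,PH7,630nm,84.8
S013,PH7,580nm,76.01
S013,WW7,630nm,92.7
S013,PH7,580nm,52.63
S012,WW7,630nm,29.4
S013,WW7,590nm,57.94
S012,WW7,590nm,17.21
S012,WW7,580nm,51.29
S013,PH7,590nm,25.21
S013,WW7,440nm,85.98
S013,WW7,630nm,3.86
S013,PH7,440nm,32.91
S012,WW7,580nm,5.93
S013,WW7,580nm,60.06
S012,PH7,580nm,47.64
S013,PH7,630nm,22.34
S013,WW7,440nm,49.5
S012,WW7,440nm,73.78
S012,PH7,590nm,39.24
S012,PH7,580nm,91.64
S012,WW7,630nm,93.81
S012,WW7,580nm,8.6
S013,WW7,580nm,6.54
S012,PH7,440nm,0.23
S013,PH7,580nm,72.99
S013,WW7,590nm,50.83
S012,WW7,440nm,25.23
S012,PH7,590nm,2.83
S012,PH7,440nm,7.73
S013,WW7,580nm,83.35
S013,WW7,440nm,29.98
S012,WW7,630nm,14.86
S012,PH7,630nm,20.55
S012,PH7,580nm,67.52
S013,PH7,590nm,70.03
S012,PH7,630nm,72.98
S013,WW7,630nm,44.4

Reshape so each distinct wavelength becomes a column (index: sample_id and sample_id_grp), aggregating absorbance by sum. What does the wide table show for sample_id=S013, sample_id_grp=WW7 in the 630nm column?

140.96

Rows with sample_id=S013, sample_id_grp=WW7 and wavelength=630nm: absorbance values are 92.7, 3.86, 44.4.
92.7 + 3.86 + 44.4 = 140.96.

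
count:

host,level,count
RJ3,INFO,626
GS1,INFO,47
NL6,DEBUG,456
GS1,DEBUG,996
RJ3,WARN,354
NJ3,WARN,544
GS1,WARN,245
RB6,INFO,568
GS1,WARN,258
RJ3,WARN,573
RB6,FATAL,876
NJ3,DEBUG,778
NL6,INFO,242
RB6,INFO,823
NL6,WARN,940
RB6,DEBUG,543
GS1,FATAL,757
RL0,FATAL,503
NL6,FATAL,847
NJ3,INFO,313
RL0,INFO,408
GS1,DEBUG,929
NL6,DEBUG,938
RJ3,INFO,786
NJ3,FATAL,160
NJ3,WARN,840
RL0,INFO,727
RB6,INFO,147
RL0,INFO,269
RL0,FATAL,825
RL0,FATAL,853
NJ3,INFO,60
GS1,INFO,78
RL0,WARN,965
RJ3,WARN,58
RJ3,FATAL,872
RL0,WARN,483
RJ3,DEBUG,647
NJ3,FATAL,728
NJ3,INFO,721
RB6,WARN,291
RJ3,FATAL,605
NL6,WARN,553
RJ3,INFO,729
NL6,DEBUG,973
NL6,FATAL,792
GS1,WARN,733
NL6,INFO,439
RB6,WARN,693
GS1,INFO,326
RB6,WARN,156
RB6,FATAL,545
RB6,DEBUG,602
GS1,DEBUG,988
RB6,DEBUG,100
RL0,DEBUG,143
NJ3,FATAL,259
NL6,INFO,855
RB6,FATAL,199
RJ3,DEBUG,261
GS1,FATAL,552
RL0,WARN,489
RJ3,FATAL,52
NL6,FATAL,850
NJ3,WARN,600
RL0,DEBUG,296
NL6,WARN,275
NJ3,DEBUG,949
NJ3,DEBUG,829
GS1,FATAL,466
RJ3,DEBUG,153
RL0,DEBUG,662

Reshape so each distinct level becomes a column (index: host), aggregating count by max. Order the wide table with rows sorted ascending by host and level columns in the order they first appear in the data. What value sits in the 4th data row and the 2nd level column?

602

With rows sorted ascending by host, row 4 is host=RB6. level columns in first-appearance order: INFO, DEBUG, WARN, FATAL; column 2 is DEBUG.
Long rows with host=RB6, level=DEBUG: max(543, 602, 100) = 602.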